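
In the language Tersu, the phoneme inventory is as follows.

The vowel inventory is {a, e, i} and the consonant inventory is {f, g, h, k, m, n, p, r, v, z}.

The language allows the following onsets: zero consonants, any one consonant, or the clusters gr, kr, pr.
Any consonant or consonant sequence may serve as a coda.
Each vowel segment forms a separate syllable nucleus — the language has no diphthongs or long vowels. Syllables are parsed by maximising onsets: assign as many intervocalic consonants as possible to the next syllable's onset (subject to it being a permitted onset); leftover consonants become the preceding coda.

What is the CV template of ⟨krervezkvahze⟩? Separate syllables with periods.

CCVC.CVCC.CVC.CV

Vowels present: e, e, a, e; each is a nucleus, giving 4 syllables.
/e…e/ gap (V1→V2): /rv/ — longest licit onset from the right is /v/, leaving /r/ as coda.
/e…a/ gap (V2→V3): /zkv/ splits as /zk/ + /v/ (/v/ is the longest suffix that is a licit onset).
/a…e/ gap (V3→V4): /hz/ — longest licit onset from the right is /z/, leaving /h/ as coda.
Putting it together: krer.vezk.vah.ze.
Mapping each syllable to C/V: /krer/ → CCVC, /vezk/ → CVCC, /vah/ → CVC, /ze/ → CV.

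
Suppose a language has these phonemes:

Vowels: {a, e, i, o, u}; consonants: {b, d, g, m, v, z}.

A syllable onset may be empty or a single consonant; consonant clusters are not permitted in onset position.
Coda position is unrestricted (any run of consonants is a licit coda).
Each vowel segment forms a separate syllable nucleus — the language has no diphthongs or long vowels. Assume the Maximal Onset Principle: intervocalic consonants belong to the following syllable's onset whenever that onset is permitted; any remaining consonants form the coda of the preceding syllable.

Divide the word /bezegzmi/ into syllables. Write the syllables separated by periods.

The vowels are e, e, i — 3 nuclei, so 3 syllables.
/e…e/ gap (V1→V2): just /z/ — single C goes to the following onset.
/e…i/ gap (V2→V3): cluster /gzm/ — the longest permitted-onset suffix is /m/; onset = /m/, preceding coda = /gz/.

be.zegz.mi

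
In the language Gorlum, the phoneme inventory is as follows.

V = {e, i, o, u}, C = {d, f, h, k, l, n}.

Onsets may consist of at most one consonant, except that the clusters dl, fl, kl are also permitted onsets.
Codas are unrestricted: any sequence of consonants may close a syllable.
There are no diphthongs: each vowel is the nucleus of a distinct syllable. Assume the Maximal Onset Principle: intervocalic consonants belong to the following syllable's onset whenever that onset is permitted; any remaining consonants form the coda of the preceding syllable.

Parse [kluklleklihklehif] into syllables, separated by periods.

klukl.le.klih.kle.hif

The vowels are u, e, i, e, i — 5 nuclei, so 5 syllables.
Between /u/ (V1) and /e/ (V2): /kll/; trying suffixes from longest down, /l/ is the first permitted one, so coda /kl/ | onset /l/.
Between /e/ (V2) and /i/ (V3): /kl/ is a licit onset in full, so it all attaches to the next syllable.
Between /i/ (V3) and /e/ (V4): /hkl/ — longest licit onset from the right is /kl/, leaving /h/ as coda.
Between /e/ (V4) and /i/ (V5): /h/ is a single consonant, so it becomes the next onset.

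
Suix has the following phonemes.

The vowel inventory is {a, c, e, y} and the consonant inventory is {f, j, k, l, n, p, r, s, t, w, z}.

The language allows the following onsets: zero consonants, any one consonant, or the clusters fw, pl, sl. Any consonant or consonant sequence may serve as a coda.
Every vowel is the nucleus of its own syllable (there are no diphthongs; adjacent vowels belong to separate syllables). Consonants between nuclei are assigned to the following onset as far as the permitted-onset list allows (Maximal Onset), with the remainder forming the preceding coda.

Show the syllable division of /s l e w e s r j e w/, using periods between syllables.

sle.wesr.jew

Nuclei (vowels): e, e, e → 3 syllables.
σ1/σ2 boundary: /w/ is a single consonant, so it becomes the next onset.
σ2/σ3 boundary: /srj/ splits as /sr/ + /j/ (/j/ is the longest suffix that is a licit onset).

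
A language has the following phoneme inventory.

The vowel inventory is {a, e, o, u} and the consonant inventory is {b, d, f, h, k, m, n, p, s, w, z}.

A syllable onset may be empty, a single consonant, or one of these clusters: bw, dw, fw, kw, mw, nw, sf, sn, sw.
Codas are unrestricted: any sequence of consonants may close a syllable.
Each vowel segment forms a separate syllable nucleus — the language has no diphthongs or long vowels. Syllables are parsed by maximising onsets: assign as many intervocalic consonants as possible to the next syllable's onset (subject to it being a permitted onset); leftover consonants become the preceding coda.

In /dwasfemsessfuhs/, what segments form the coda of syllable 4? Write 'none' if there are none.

hs

The vowels are a, e, e, u — 4 nuclei, so 4 syllables.
/a…e/ gap (V1→V2): /sf/ is a licit onset in full, so it all attaches to the next syllable.
/e…e/ gap (V2→V3): cluster /ms/ — the longest permitted-onset suffix is /s/; onset = /s/, preceding coda = /m/.
/e…u/ gap (V3→V4): cluster /ssf/ — the longest permitted-onset suffix is /sf/; onset = /sf/, preceding coda = /s/.
Syllabification: dwa.sfem.ses.sfuhs.
Syllable 4 is /sfuhs/: onset /sf/, nucleus /u/, coda /hs/.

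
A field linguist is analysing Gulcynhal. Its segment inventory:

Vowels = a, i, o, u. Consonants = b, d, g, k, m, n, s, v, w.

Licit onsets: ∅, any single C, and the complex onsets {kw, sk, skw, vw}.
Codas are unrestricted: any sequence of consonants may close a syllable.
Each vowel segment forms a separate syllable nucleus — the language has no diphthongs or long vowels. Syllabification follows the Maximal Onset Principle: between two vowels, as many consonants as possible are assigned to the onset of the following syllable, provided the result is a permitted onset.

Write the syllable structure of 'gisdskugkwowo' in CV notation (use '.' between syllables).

CVCC.CCVC.CCV.CV

Nuclei (vowels): i, u, o, o → 4 syllables.
Between /i/ (V1) and /u/ (V2): /sdsk/ — longest licit onset from the right is /sk/, leaving /sd/ as coda.
Between /u/ (V2) and /o/ (V3): cluster /gkw/ — the longest permitted-onset suffix is /kw/; onset = /kw/, preceding coda = /g/.
Between /o/ (V3) and /o/ (V4): /w/ is a single consonant, so it becomes the next onset.
Syllabification: gisd.skug.kwo.wo.
Mapping each syllable to C/V: /gisd/ → CVCC, /skug/ → CCVC, /kwo/ → CCV, /wo/ → CV.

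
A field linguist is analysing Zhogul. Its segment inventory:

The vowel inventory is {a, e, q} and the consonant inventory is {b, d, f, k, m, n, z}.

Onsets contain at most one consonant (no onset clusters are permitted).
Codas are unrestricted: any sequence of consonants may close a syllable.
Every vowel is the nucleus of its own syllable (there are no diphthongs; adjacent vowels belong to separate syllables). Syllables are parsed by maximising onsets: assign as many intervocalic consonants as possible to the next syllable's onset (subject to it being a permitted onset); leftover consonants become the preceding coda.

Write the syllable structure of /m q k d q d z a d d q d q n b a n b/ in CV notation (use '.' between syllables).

CVC.CVC.CVC.CV.CVC.CVCC

Nuclei (vowels): q, q, a, q, q, a → 6 syllables.
V1 /q/ – V2 /q/: /kd/ — longest licit onset from the right is /d/, leaving /k/ as coda.
V2 /q/ – V3 /a/: cluster /dz/ — the longest permitted-onset suffix is /z/; onset = /z/, preceding coda = /d/.
V3 /a/ – V4 /q/: /dd/ — longest licit onset from the right is /d/, leaving /d/ as coda.
V4 /q/ – V5 /q/: /d/ → onset of the next syllable (single consonants are always licit onsets).
V5 /q/ – V6 /a/: /nb/ — longest licit onset from the right is /b/, leaving /n/ as coda.
Result: mqk.dqd.zad.dq.dqn.banb.
Mapping each syllable to C/V: /mqk/ → CVC, /dqd/ → CVC, /zad/ → CVC, /dq/ → CV, /dqn/ → CVC, /banb/ → CVCC.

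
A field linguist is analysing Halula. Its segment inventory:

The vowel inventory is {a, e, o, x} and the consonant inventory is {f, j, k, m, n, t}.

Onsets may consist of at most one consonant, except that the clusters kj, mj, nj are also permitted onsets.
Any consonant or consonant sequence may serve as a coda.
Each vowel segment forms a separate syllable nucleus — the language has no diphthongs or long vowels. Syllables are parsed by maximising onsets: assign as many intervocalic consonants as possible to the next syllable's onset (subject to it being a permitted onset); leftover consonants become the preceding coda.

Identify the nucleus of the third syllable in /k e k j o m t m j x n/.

x

The vowels are e, o, x — 3 nuclei, so 3 syllables.
The third nucleus (vowel 3 from the left) is /x/.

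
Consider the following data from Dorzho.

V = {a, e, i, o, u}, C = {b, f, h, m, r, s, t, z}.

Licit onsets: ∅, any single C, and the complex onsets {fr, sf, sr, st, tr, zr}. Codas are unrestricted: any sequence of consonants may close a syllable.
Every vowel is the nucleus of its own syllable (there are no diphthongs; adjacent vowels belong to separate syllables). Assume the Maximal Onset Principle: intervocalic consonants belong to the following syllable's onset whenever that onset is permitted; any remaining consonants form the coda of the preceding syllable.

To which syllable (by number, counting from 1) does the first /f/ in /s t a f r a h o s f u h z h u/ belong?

Nuclei (vowels): a, a, o, u, u → 5 syllables.
/a…a/ gap (V1→V2): /fr/ is a licit onset in full, so it all attaches to the next syllable.
/a…o/ gap (V2→V3): /h/ → onset of the next syllable (single consonants are always licit onsets).
/o…u/ gap (V3→V4): cluster /sf/ — /sf/ is itself a permitted onset, so the whole cluster goes right; preceding coda = ∅.
/u…u/ gap (V4→V5): /hzh/ splits as /hz/ + /h/ (/h/ is the longest suffix that is a licit onset).
Putting it together: sta.fra.ho.sfuhz.hu.
The first /f/ is in the onset of syllable 2 (/fra/).

2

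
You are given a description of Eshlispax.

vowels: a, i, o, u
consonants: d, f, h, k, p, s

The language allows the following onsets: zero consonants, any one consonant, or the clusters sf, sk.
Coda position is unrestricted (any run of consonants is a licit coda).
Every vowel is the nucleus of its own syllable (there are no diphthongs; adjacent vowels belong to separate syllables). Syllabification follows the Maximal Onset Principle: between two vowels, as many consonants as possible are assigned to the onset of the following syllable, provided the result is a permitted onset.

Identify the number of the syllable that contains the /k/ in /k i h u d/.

The vowels are i, u — 2 nuclei, so 2 syllables.
σ1/σ2 boundary: /h/ is a single consonant, so it becomes the next onset.
Syllabification: ki.hud.
The /k/ is in the onset of syllable 1 (/ki/).

1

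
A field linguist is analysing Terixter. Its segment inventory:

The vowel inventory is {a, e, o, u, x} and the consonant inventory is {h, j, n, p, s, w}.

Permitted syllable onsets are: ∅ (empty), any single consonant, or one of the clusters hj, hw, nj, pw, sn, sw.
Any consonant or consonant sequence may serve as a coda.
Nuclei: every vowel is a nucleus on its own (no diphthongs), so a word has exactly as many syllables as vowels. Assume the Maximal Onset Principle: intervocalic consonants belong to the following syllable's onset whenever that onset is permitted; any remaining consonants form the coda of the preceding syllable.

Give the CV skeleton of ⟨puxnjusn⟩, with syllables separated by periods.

CV.V.CCVCC

Nuclei (vowels): u, x, u → 3 syllables.
Between /u/ (V1) and /x/ (V2): no consonants, so the boundary falls immediately after /u/.
Between /x/ (V2) and /u/ (V3): /nj/ is a licit onset in full, so it all attaches to the next syllable.
Putting it together: pu.x.njusn.
Mapping each syllable to C/V: /pu/ → CV, /x/ → V, /njusn/ → CCVCC.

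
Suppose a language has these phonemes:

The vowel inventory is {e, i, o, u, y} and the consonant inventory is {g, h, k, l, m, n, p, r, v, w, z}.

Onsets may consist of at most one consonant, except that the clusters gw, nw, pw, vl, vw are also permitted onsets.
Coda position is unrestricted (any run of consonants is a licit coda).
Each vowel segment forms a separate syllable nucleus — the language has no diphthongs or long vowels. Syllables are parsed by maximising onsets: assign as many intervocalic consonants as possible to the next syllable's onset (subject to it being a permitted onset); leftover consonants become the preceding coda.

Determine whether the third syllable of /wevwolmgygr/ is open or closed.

closed

The vowels are e, o, y — 3 nuclei, so 3 syllables.
Between /e/ (V1) and /o/ (V2): cluster /vw/ — /vw/ is itself a permitted onset, so the whole cluster goes right; preceding coda = ∅.
Between /o/ (V2) and /y/ (V3): /lmg/ splits as /lm/ + /g/ (/g/ is the longest suffix that is a licit onset).
Syllabification: we.vwolm.gygr.
Syllable 3 is /gygr/ with coda /gr/, so it is closed.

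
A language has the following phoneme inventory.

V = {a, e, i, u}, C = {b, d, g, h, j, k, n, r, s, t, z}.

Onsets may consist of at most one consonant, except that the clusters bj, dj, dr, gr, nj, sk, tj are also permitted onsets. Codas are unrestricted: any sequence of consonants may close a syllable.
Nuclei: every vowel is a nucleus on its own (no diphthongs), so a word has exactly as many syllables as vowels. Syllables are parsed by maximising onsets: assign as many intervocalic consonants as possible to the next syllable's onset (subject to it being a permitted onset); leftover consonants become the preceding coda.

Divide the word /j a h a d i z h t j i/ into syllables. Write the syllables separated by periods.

Nuclei (vowels): a, a, i, i → 4 syllables.
/a…a/ gap (V1→V2): /h/ → onset of the next syllable (single consonants are always licit onsets).
/a…i/ gap (V2→V3): /d/ → onset of the next syllable (single consonants are always licit onsets).
/i…i/ gap (V3→V4): /zhtj/; trying suffixes from longest down, /tj/ is the first permitted one, so coda /zh/ | onset /tj/.

ja.ha.dizh.tji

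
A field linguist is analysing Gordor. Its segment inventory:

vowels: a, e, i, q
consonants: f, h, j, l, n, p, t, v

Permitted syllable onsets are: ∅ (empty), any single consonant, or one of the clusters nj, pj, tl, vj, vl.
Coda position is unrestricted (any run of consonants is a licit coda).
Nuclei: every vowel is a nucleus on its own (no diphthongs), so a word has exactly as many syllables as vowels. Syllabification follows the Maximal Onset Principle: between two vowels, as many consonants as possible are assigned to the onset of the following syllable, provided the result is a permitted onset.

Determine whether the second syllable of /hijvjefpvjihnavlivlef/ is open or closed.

closed

Vowels present: i, e, i, a, i, e; each is a nucleus, giving 6 syllables.
/i…e/ gap (V1→V2): /jvj/; trying suffixes from longest down, /vj/ is the first permitted one, so coda /j/ | onset /vj/.
/e…i/ gap (V2→V3): cluster /fpvj/ — the longest permitted-onset suffix is /vj/; onset = /vj/, preceding coda = /fp/.
/i…a/ gap (V3→V4): /hn/ splits as /h/ + /n/ (/n/ is the longest suffix that is a licit onset).
/a…i/ gap (V4→V5): cluster /vl/ — /vl/ is itself a permitted onset, so the whole cluster goes right; preceding coda = ∅.
/i…e/ gap (V5→V6): /vl/ — entire cluster is a permitted onset → onset /vl/, coda ∅.
Putting it together: hij.vjefp.vjih.na.vli.vlef.
Syllable 2 is /vjefp/ with coda /fp/, so it is closed.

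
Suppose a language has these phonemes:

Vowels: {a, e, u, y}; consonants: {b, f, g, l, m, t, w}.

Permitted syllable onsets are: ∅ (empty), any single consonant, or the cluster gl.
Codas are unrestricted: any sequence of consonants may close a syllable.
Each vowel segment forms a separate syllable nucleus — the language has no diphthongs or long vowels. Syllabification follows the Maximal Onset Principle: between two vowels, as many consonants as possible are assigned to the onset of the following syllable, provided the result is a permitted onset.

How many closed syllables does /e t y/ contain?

Nuclei (vowels): e, y → 2 syllables.
V1 /e/ – V2 /y/: /t/ is a single consonant, so it becomes the next onset.
Syllabification: e.ty.
Classifying each syllable: /e/ (open), /ty/ (open).
Closed syllables: 0.

0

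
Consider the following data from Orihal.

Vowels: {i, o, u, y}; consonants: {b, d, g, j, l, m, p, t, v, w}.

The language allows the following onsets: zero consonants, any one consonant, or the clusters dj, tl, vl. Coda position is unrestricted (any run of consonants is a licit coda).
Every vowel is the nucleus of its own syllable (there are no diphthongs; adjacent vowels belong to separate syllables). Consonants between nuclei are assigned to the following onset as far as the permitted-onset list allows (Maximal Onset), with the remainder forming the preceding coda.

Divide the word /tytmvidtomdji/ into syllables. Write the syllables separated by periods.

tytm.vid.tom.dji

Nuclei (vowels): y, i, o, i → 4 syllables.
V1 /y/ – V2 /i/: /tmv/ — longest licit onset from the right is /v/, leaving /tm/ as coda.
V2 /i/ – V3 /o/: cluster /dt/ — the longest permitted-onset suffix is /t/; onset = /t/, preceding coda = /d/.
V3 /o/ – V4 /i/: /mdj/; trying suffixes from longest down, /dj/ is the first permitted one, so coda /m/ | onset /dj/.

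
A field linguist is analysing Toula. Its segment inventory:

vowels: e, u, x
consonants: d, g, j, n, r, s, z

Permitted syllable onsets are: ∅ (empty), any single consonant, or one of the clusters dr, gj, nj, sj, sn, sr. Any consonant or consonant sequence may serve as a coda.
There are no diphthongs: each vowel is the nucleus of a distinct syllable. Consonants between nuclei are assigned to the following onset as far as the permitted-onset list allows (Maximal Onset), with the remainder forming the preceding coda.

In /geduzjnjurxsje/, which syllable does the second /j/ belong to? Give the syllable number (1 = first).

The vowels are e, u, u, x, e — 5 nuclei, so 5 syllables.
σ1/σ2 boundary: just /d/ — single C goes to the following onset.
σ2/σ3 boundary: /zjnj/ — longest licit onset from the right is /nj/, leaving /zj/ as coda.
σ3/σ4 boundary: just /r/ — single C goes to the following onset.
σ4/σ5 boundary: /sj/ is a licit onset in full, so it all attaches to the next syllable.
Result: ge.duzj.nju.rx.sje.
The second /j/ is in the onset of syllable 3 (/nju/).

3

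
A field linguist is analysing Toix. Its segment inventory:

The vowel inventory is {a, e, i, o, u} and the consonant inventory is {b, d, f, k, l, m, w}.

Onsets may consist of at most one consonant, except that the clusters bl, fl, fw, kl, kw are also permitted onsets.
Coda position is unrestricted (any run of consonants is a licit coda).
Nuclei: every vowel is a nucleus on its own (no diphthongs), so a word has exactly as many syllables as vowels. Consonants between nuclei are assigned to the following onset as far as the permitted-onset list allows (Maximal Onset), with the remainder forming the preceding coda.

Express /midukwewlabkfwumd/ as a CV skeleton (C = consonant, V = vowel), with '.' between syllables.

The vowels are i, u, e, a, u — 5 nuclei, so 5 syllables.
σ1/σ2 boundary: /d/ is a single consonant, so it becomes the next onset.
σ2/σ3 boundary: cluster /kw/ — /kw/ is itself a permitted onset, so the whole cluster goes right; preceding coda = ∅.
σ3/σ4 boundary: /wl/; trying suffixes from longest down, /l/ is the first permitted one, so coda /w/ | onset /l/.
σ4/σ5 boundary: /bkfw/ — longest licit onset from the right is /fw/, leaving /bk/ as coda.
So the parse is mi.du.kwew.labk.fwumd.
Mapping each syllable to C/V: /mi/ → CV, /du/ → CV, /kwew/ → CCVC, /labk/ → CVCC, /fwumd/ → CCVCC.

CV.CV.CCVC.CVCC.CCVCC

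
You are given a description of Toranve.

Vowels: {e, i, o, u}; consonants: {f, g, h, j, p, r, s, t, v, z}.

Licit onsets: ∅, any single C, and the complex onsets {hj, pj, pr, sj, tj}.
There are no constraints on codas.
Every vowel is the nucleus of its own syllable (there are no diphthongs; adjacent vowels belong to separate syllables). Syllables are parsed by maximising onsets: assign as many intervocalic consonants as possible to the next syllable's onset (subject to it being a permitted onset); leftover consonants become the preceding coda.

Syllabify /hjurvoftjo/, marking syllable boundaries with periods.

hjur.vof.tjo

Nuclei (vowels): u, o, o → 3 syllables.
V1 /u/ – V2 /o/: /rv/ splits as /r/ + /v/ (/v/ is the longest suffix that is a licit onset).
V2 /o/ – V3 /o/: /ftj/ splits as /f/ + /tj/ (/tj/ is the longest suffix that is a licit onset).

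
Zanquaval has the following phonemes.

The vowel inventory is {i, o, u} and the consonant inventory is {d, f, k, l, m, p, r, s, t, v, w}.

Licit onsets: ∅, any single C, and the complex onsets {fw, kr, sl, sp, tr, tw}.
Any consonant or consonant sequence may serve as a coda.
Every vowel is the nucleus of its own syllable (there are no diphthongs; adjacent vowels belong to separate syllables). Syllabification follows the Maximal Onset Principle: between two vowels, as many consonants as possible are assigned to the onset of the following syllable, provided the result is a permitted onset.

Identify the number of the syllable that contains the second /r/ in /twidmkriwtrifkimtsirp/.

Vowels present: i, i, i, i, i; each is a nucleus, giving 5 syllables.
V1 /i/ – V2 /i/: /dmkr/ — longest licit onset from the right is /kr/, leaving /dm/ as coda.
V2 /i/ – V3 /i/: /wtr/; trying suffixes from longest down, /tr/ is the first permitted one, so coda /w/ | onset /tr/.
V3 /i/ – V4 /i/: /fk/ — longest licit onset from the right is /k/, leaving /f/ as coda.
V4 /i/ – V5 /i/: /mts/ splits as /mt/ + /s/ (/s/ is the longest suffix that is a licit onset).
Result: twidm.kriw.trif.kimt.sirp.
The second /r/ is in the onset of syllable 3 (/trif/).

3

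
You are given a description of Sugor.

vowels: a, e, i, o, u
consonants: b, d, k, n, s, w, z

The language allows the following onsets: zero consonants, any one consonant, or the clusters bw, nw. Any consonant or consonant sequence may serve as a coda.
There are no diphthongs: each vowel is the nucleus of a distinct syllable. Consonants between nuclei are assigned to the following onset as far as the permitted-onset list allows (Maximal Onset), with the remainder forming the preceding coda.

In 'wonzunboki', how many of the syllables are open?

2

Vowels present: o, u, o, i; each is a nucleus, giving 4 syllables.
Between /o/ (V1) and /u/ (V2): /nz/ splits as /n/ + /z/ (/z/ is the longest suffix that is a licit onset).
Between /u/ (V2) and /o/ (V3): cluster /nb/ — the longest permitted-onset suffix is /b/; onset = /b/, preceding coda = /n/.
Between /o/ (V3) and /i/ (V4): /k/ → onset of the next syllable (single consonants are always licit onsets).
Putting it together: won.zun.bo.ki.
Classifying each syllable: /won/ (closed), /zun/ (closed), /bo/ (open), /ki/ (open).
Open syllables: 2.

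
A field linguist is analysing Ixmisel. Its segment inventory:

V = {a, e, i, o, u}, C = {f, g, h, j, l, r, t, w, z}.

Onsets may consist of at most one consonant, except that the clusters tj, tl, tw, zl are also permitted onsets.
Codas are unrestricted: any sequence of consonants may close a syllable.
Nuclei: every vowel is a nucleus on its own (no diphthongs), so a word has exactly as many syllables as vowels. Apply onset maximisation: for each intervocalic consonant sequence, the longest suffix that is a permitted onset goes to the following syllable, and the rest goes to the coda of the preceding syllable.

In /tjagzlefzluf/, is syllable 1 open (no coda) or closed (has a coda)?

closed

The vowels are a, e, u — 3 nuclei, so 3 syllables.
σ1/σ2 boundary: /gzl/ splits as /g/ + /zl/ (/zl/ is the longest suffix that is a licit onset).
σ2/σ3 boundary: cluster /fzl/ — the longest permitted-onset suffix is /zl/; onset = /zl/, preceding coda = /f/.
Syllabification: tjag.zlef.zluf.
Syllable 1 is /tjag/ with coda /g/, so it is closed.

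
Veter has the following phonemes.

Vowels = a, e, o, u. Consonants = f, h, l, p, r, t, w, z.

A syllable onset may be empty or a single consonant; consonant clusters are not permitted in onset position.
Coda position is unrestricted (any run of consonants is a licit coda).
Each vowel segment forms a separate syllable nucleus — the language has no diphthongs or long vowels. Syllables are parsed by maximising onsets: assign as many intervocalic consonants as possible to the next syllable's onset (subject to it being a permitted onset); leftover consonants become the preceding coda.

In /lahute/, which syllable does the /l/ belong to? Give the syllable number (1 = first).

1

The vowels are a, u, e — 3 nuclei, so 3 syllables.
/a…u/ gap (V1→V2): /h/ → onset of the next syllable (single consonants are always licit onsets).
/u…e/ gap (V2→V3): /t/ → onset of the next syllable (single consonants are always licit onsets).
So the parse is la.hu.te.
The /l/ is in the onset of syllable 1 (/la/).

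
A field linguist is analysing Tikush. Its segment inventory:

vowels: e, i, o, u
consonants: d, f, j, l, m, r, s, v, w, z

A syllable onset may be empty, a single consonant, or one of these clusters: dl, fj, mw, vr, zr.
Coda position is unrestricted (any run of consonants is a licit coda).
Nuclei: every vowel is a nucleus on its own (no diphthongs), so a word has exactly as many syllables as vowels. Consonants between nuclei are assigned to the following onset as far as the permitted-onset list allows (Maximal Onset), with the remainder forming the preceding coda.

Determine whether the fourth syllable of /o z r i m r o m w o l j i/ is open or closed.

The vowels are o, i, o, o, i — 5 nuclei, so 5 syllables.
V1 /o/ – V2 /i/: /zr/ is a licit onset in full, so it all attaches to the next syllable.
V2 /i/ – V3 /o/: cluster /mr/ — the longest permitted-onset suffix is /r/; onset = /r/, preceding coda = /m/.
V3 /o/ – V4 /o/: /mw/ — entire cluster is a permitted onset → onset /mw/, coda ∅.
V4 /o/ – V5 /i/: cluster /lj/ — the longest permitted-onset suffix is /j/; onset = /j/, preceding coda = /l/.
So the parse is o.zrim.ro.mwol.ji.
Syllable 4 is /mwol/ with coda /l/, so it is closed.

closed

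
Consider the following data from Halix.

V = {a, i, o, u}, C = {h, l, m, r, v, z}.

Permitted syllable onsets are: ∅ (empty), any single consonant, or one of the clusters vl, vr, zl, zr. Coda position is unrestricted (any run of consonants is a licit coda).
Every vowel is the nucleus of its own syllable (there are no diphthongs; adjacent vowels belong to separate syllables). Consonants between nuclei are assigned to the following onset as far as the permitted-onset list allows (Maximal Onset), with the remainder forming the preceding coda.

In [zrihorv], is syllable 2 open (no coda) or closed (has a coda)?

closed

Vowels present: i, o; each is a nucleus, giving 2 syllables.
/i…o/ gap (V1→V2): just /h/ — single C goes to the following onset.
Syllabification: zri.horv.
Syllable 2 is /horv/ with coda /rv/, so it is closed.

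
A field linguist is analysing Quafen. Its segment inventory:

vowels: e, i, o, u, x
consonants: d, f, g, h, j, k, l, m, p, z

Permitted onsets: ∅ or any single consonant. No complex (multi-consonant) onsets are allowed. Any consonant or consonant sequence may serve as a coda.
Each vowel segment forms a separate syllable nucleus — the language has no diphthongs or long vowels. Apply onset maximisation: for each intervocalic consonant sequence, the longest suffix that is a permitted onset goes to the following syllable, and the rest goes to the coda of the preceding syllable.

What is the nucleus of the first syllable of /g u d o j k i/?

The vowels are u, o, i — 3 nuclei, so 3 syllables.
The first nucleus (vowel 1 from the left) is /u/.

u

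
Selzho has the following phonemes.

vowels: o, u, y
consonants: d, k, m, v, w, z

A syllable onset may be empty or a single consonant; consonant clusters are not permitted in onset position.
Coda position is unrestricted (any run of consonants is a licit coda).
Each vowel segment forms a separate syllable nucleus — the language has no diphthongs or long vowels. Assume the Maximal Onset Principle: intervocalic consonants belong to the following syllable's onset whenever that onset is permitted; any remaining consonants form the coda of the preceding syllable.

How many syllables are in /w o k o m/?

2

The vowels are o, o — 2 nuclei, so 2 syllables.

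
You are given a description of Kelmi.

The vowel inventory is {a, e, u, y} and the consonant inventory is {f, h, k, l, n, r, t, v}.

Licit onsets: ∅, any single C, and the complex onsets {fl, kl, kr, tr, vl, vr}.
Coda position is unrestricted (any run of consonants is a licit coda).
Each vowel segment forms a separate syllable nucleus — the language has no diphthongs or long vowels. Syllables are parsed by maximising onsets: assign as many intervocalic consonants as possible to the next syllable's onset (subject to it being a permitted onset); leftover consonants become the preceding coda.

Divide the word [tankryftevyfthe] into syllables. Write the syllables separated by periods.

tan.kryf.te.vyft.he

Nuclei (vowels): a, y, e, y, e → 5 syllables.
/a…y/ gap (V1→V2): /nkr/; trying suffixes from longest down, /kr/ is the first permitted one, so coda /n/ | onset /kr/.
/y…e/ gap (V2→V3): cluster /ft/ — the longest permitted-onset suffix is /t/; onset = /t/, preceding coda = /f/.
/e…y/ gap (V3→V4): just /v/ — single C goes to the following onset.
/y…e/ gap (V4→V5): /fth/ — longest licit onset from the right is /h/, leaving /ft/ as coda.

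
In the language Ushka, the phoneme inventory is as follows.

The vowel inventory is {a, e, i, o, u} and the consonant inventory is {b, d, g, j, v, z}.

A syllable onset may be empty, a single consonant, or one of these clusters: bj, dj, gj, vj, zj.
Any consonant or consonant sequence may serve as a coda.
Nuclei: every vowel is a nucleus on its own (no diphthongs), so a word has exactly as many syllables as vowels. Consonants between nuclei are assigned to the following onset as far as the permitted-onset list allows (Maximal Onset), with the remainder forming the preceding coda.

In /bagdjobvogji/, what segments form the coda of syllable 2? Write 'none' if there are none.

b

Nuclei (vowels): a, o, o, i → 4 syllables.
/a…o/ gap (V1→V2): /gdj/; trying suffixes from longest down, /dj/ is the first permitted one, so coda /g/ | onset /dj/.
/o…o/ gap (V2→V3): /bv/ splits as /b/ + /v/ (/v/ is the longest suffix that is a licit onset).
/o…i/ gap (V3→V4): /gj/ is a licit onset in full, so it all attaches to the next syllable.
Syllabification: bag.djob.vo.gji.
Syllable 2 is /djob/: onset /dj/, nucleus /o/, coda /b/.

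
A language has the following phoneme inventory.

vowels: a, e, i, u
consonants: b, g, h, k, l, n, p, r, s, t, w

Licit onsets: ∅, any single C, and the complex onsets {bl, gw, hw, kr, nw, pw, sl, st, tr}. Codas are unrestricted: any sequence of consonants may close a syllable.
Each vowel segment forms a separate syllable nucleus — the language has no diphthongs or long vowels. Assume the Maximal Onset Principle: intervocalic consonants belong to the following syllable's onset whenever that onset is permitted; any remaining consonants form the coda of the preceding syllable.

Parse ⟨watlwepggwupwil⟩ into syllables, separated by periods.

watl.wepg.gwu.pwil

Nuclei (vowels): a, e, u, i → 4 syllables.
Between /a/ (V1) and /e/ (V2): /tlw/ — longest licit onset from the right is /w/, leaving /tl/ as coda.
Between /e/ (V2) and /u/ (V3): /pggw/; trying suffixes from longest down, /gw/ is the first permitted one, so coda /pg/ | onset /gw/.
Between /u/ (V3) and /i/ (V4): /pw/ is a licit onset in full, so it all attaches to the next syllable.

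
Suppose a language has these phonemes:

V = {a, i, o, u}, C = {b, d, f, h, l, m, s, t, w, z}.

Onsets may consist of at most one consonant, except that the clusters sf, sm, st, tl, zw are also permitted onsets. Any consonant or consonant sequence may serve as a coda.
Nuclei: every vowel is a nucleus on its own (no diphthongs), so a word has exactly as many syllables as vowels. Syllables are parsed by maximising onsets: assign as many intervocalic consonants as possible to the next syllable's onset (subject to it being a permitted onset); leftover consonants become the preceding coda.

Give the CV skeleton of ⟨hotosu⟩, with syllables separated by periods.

CV.CV.CV

The vowels are o, o, u — 3 nuclei, so 3 syllables.
Between /o/ (V1) and /o/ (V2): just /t/ — single C goes to the following onset.
Between /o/ (V2) and /u/ (V3): /s/ → onset of the next syllable (single consonants are always licit onsets).
Syllabification: ho.to.su.
Mapping each syllable to C/V: /ho/ → CV, /to/ → CV, /su/ → CV.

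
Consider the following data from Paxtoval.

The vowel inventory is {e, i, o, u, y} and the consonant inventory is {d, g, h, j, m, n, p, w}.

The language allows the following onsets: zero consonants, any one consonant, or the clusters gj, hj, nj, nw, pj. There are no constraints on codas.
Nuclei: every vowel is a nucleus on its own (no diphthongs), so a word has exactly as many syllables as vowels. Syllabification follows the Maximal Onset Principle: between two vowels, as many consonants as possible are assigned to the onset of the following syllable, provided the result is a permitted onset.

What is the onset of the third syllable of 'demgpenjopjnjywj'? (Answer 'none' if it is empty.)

nj

Nuclei (vowels): e, e, o, y → 4 syllables.
σ1/σ2 boundary: /mgp/; trying suffixes from longest down, /p/ is the first permitted one, so coda /mg/ | onset /p/.
σ2/σ3 boundary: cluster /nj/ — /nj/ is itself a permitted onset, so the whole cluster goes right; preceding coda = ∅.
σ3/σ4 boundary: /pjnj/; trying suffixes from longest down, /nj/ is the first permitted one, so coda /pj/ | onset /nj/.
Putting it together: demg.pe.njopj.njywj.
Syllable 3 is /njopj/: onset /nj/, nucleus /o/, coda /pj/.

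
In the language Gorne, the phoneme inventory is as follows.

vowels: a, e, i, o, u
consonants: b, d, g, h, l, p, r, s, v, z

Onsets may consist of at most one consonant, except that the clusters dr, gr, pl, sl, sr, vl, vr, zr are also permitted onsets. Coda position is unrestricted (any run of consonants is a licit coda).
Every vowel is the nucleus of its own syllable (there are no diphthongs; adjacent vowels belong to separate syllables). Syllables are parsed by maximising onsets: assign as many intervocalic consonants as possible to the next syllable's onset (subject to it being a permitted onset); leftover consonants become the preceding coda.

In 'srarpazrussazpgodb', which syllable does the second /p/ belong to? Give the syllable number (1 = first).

4

Nuclei (vowels): a, a, u, a, o → 5 syllables.
V1 /a/ – V2 /a/: /rp/; trying suffixes from longest down, /p/ is the first permitted one, so coda /r/ | onset /p/.
V2 /a/ – V3 /u/: cluster /zr/ — /zr/ is itself a permitted onset, so the whole cluster goes right; preceding coda = ∅.
V3 /u/ – V4 /a/: /ss/; trying suffixes from longest down, /s/ is the first permitted one, so coda /s/ | onset /s/.
V4 /a/ – V5 /o/: /zpg/; trying suffixes from longest down, /g/ is the first permitted one, so coda /zp/ | onset /g/.
So the parse is srar.pa.zrus.sazp.godb.
The second /p/ is in the coda of syllable 4 (/sazp/).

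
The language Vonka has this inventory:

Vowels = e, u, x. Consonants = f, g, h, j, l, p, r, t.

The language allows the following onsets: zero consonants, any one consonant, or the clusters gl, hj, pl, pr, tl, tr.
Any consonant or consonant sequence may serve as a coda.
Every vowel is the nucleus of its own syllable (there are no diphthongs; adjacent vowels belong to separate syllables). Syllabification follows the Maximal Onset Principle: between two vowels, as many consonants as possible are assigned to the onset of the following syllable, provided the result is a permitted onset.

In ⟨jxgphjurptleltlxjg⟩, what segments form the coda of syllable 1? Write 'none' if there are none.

The vowels are x, u, e, x — 4 nuclei, so 4 syllables.
V1 /x/ – V2 /u/: /gphj/ splits as /gp/ + /hj/ (/hj/ is the longest suffix that is a licit onset).
V2 /u/ – V3 /e/: /rptl/ — longest licit onset from the right is /tl/, leaving /rp/ as coda.
V3 /e/ – V4 /x/: cluster /ltl/ — the longest permitted-onset suffix is /tl/; onset = /tl/, preceding coda = /l/.
Syllabification: jxgp.hjurp.tlel.tlxjg.
Syllable 1 is /jxgp/: onset /j/, nucleus /x/, coda /gp/.

gp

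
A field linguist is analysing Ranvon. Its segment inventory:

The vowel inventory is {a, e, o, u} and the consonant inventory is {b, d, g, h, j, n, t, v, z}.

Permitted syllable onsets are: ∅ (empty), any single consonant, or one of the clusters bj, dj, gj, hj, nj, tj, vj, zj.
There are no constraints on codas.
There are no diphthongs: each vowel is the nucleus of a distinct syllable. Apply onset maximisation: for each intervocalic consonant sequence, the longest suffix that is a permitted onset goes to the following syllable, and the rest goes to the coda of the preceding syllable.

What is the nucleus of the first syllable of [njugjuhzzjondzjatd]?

u

Vowels present: u, u, o, a; each is a nucleus, giving 4 syllables.
The first nucleus (vowel 1 from the left) is /u/.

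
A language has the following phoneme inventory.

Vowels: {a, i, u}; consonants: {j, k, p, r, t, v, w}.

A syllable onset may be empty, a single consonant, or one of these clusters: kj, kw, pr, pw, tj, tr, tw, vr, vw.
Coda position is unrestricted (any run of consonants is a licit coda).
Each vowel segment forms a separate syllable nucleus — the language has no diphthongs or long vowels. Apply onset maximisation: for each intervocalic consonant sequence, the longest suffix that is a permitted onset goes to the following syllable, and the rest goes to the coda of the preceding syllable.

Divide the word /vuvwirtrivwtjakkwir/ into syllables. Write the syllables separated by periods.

vu.vwir.trivw.tjak.kwir

Nuclei (vowels): u, i, i, a, i → 5 syllables.
σ1/σ2 boundary: /vw/ — entire cluster is a permitted onset → onset /vw/, coda ∅.
σ2/σ3 boundary: cluster /rtr/ — the longest permitted-onset suffix is /tr/; onset = /tr/, preceding coda = /r/.
σ3/σ4 boundary: cluster /vwtj/ — the longest permitted-onset suffix is /tj/; onset = /tj/, preceding coda = /vw/.
σ4/σ5 boundary: /kkw/ splits as /k/ + /kw/ (/kw/ is the longest suffix that is a licit onset).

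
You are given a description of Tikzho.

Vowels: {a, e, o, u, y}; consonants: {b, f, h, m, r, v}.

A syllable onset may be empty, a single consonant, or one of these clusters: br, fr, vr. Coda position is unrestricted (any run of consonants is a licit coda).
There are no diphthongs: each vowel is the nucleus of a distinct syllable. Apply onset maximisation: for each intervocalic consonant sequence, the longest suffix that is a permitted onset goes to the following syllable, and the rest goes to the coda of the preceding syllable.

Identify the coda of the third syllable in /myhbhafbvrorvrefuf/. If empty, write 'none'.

r

Nuclei (vowels): y, a, o, e, u → 5 syllables.
/y…a/ gap (V1→V2): cluster /hbh/ — the longest permitted-onset suffix is /h/; onset = /h/, preceding coda = /hb/.
/a…o/ gap (V2→V3): cluster /fbvr/ — the longest permitted-onset suffix is /vr/; onset = /vr/, preceding coda = /fb/.
/o…e/ gap (V3→V4): /rvr/ — longest licit onset from the right is /vr/, leaving /r/ as coda.
/e…u/ gap (V4→V5): just /f/ — single C goes to the following onset.
So the parse is myhb.hafb.vror.vre.fuf.
Syllable 3 is /vror/: onset /vr/, nucleus /o/, coda /r/.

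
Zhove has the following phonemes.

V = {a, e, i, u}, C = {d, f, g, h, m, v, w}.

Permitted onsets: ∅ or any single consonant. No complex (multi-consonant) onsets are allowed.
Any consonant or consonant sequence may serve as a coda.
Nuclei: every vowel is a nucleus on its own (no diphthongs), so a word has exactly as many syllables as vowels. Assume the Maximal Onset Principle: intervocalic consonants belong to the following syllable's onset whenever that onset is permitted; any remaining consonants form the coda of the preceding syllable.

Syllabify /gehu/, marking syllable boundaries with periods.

Nuclei (vowels): e, u → 2 syllables.
/e…u/ gap (V1→V2): /h/ → onset of the next syllable (single consonants are always licit onsets).

ge.hu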